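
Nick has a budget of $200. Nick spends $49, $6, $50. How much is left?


Add up expenses:
$49 + $6 + $50 = $105
Subtract from budget:
$200 - $105 = $95

$95


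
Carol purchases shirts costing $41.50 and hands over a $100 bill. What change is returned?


Start with the amount paid:
$100
Subtract the price:
$100 - $41.50 = $58.50

$58.50


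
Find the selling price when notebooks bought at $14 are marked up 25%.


Calculate the markup amount:
25% of $14 = $3.50
Add to cost:
$14 + $3.50 = $17.50

$17.50


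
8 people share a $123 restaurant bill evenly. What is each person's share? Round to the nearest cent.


Total bill: $123
Number of people: 8
Each pays: $123 / 8 = $15.375 ≈ $15.38

$15.38


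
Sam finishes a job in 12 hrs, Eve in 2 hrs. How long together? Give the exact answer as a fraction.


Sam's rate: 1/12 of the job per hour
Eve's rate: 1/2 of the job per hour
Combined rate: 1/12 + 1/2 = 7/12 per hour
Time = 1 / (7/12) = 12/7 hours (≈ 1.71 hours)

12/7 hours


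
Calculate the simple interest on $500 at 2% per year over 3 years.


Use the formula I = P x R x T / 100
P x R x T = 500 x 2 x 3 = 3000
I = 3000 / 100 = $30

$30


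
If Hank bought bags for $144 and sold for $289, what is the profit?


Selling price = $289
Cost price = $144
Profit = selling price - cost price:
Profit = $289 - $144 = $145

$145


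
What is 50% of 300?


Convert percentage to decimal:
50% = 0.5
Multiply:
300 x 0.5 = 150

150


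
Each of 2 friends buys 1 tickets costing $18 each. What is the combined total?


Cost per person:
1 x $18 = $18
Group total:
2 x $18 = $36

$36


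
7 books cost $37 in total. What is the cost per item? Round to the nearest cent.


Total cost: $37
Number of items: 7
Unit price: $37 / 7 = $5.2857... ≈ $5.29

$5.29


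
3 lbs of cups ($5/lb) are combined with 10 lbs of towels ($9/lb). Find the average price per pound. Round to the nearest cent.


Cost of cups:
3 x $5 = $15
Cost of towels:
10 x $9 = $90
Total cost: $15 + $90 = $105
Total weight: 13 lbs
Average: $105 / 13 = $8.0769... ≈ $8.08/lb

$8.08/lb


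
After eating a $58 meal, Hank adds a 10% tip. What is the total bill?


Calculate the tip:
10% of $58 = $5.80
Add tip to meal cost:
$58 + $5.80 = $63.80

$63.80


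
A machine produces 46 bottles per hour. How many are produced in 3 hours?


Production rate: 46 bottles per hour
Time: 3 hours
Total: 46 x 3 = 138 bottles

138 bottles


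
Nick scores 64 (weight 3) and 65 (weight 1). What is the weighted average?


Weighted sum:
3 x 64 + 1 x 65 = 257
Total weight:
3 + 1 = 4
Weighted average:
257 / 4 = 64.25

64.25


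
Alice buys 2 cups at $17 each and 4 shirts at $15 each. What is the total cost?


Cost of cups:
2 x $17 = $34
Cost of shirts:
4 x $15 = $60
Add both:
$34 + $60 = $94

$94


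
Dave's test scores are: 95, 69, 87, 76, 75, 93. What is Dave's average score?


Add the scores:
95 + 69 + 87 + 76 + 75 + 93 = 495
Divide by the number of tests:
495 / 6 = 82.5

82.5


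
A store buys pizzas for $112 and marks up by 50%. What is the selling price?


Calculate the markup amount:
50% of $112 = $56
Add to cost:
$112 + $56 = $168

$168


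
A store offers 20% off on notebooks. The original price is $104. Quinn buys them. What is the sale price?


Calculate the discount amount:
20% of $104 = $20.80
Subtract from original:
$104 - $20.80 = $83.20

$83.20


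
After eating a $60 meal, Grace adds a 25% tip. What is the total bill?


Calculate the tip:
25% of $60 = $15
Add tip to meal cost:
$60 + $15 = $75

$75


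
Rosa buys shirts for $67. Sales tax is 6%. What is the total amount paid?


Calculate the tax:
6% of $67 = $4.02
Add tax to price:
$67 + $4.02 = $71.02

$71.02


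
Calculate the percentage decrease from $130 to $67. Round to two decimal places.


Find the absolute change:
|67 - 130| = 63
Divide by original and multiply by 100:
63 / 130 x 100 = 48.4615...% ≈ 48.46%

48.46%


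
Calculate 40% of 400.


Convert percentage to decimal:
40% = 0.4
Multiply:
400 x 0.4 = 160

160


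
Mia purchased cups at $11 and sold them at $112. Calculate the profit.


Selling price = $112
Cost price = $11
Profit = selling price - cost price:
Profit = $112 - $11 = $101

$101


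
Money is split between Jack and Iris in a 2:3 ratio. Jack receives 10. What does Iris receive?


Find the multiplier:
10 / 2 = 5
Apply to Iris's share:
3 x 5 = 15

15


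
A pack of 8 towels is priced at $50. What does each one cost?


Total cost: $50
Number of items: 8
Unit price: $50 / 8 = $6.25

$6.25


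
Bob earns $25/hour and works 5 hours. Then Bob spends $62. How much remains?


Calculate earnings:
5 x $25 = $125
Subtract spending:
$125 - $62 = $63

$63


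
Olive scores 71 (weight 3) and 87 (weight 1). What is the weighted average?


Weighted sum:
3 x 71 + 1 x 87 = 300
Total weight:
3 + 1 = 4
Weighted average:
300 / 4 = 75

75


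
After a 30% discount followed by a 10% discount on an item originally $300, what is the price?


First discount:
30% of $300 = $90
Price after first discount:
$300 - $90 = $210
Second discount:
10% of $210 = $21
Final price:
$210 - $21 = $189

$189


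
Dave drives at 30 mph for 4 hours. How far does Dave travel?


Use the formula: distance = speed x time
Speed = 30 mph, Time = 4 hours
30 x 4 = 120 miles

120 miles


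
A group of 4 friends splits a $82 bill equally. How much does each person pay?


Total bill: $82
Number of people: 4
Each pays: $82 / 4 = $20.50

$20.50


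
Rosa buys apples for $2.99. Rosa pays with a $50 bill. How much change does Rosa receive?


Start with the amount paid:
$50
Subtract the price:
$50 - $2.99 = $47.01

$47.01


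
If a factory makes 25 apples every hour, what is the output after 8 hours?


Production rate: 25 apples per hour
Time: 8 hours
Total: 25 x 8 = 200 apples

200 apples


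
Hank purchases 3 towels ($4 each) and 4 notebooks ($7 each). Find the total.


Cost of towels:
3 x $4 = $12
Cost of notebooks:
4 x $7 = $28
Add both:
$12 + $28 = $40

$40


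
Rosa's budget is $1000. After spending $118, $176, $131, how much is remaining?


Add up expenses:
$118 + $176 + $131 = $425
Subtract from budget:
$1000 - $425 = $575

$575


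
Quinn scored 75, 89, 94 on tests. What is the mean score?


Add the scores:
75 + 89 + 94 = 258
Divide by the number of tests:
258 / 3 = 86

86


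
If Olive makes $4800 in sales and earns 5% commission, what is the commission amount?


Convert rate to decimal:
5% = 0.05
Multiply by sales:
$4800 x 0.05 = $240

$240


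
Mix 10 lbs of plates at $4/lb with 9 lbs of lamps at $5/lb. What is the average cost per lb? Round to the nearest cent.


Cost of plates:
10 x $4 = $40
Cost of lamps:
9 x $5 = $45
Total cost: $40 + $45 = $85
Total weight: 19 lbs
Average: $85 / 19 = $4.4736... ≈ $4.47/lb

$4.47/lb


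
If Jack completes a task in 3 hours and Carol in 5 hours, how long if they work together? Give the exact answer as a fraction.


Jack's rate: 1/3 of the job per hour
Carol's rate: 1/5 of the job per hour
Combined rate: 1/3 + 1/5 = 8/15 per hour
Time = 1 / (8/15) = 15/8 hours (≈ 1.88 hours)

15/8 hours


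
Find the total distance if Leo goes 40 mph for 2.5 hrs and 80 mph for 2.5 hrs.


Leg 1 distance:
40 x 2.5 = 100 miles
Leg 2 distance:
80 x 2.5 = 200 miles
Total distance:
100 + 200 = 300 miles

300 miles


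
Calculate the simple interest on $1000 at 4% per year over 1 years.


Use the formula I = P x R x T / 100
P x R x T = 1000 x 4 x 1 = 4000
I = 4000 / 100 = $40

$40


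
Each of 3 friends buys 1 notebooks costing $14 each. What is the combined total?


Cost per person:
1 x $14 = $14
Group total:
3 x $14 = $42

$42


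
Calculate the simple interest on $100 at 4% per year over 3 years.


Use the formula I = P x R x T / 100
P x R x T = 100 x 4 x 3 = 1200
I = 1200 / 100 = $12

$12


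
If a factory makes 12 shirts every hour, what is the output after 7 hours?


Production rate: 12 shirts per hour
Time: 7 hours
Total: 12 x 7 = 84 shirts

84 shirts


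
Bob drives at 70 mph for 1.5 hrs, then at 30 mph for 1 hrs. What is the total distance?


Leg 1 distance:
70 x 1.5 = 105 miles
Leg 2 distance:
30 x 1 = 30 miles
Total distance:
105 + 30 = 135 miles

135 miles


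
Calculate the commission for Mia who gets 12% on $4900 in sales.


Convert rate to decimal:
12% = 0.12
Multiply by sales:
$4900 x 0.12 = $588

$588


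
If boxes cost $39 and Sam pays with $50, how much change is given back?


Start with the amount paid:
$50
Subtract the price:
$50 - $39 = $11

$11


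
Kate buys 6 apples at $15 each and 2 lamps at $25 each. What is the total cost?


Cost of apples:
6 x $15 = $90
Cost of lamps:
2 x $25 = $50
Add both:
$90 + $50 = $140

$140


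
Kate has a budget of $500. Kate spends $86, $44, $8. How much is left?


Add up expenses:
$86 + $44 + $8 = $138
Subtract from budget:
$500 - $138 = $362

$362


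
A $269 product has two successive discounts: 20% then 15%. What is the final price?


First discount:
20% of $269 = $53.80
Price after first discount:
$269 - $53.80 = $215.20
Second discount:
15% of $215.20 = $32.28
Final price:
$215.20 - $32.28 = $182.92

$182.92


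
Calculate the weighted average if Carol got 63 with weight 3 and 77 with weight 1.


Weighted sum:
3 x 63 + 1 x 77 = 266
Total weight:
3 + 1 = 4
Weighted average:
266 / 4 = 66.5

66.5


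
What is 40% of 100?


Convert percentage to decimal:
40% = 0.4
Multiply:
100 x 0.4 = 40

40


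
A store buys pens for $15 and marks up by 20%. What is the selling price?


Calculate the markup amount:
20% of $15 = $3
Add to cost:
$15 + $3 = $18

$18


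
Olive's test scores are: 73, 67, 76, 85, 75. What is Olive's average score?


Add the scores:
73 + 67 + 76 + 85 + 75 = 376
Divide by the number of tests:
376 / 5 = 75.2

75.2


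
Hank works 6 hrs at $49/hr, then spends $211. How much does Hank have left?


Calculate earnings:
6 x $49 = $294
Subtract spending:
$294 - $211 = $83

$83


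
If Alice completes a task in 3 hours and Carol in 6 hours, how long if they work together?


Alice's rate: 1/3 of the job per hour
Carol's rate: 1/6 of the job per hour
Combined rate: 1/3 + 1/6 = 1/2 per hour
Time = 1 / (1/2) = 2 hours

2 hours


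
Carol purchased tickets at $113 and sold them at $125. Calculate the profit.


Selling price = $125
Cost price = $113
Profit = selling price - cost price:
Profit = $125 - $113 = $12

$12


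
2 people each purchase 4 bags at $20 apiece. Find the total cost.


Cost per person:
4 x $20 = $80
Group total:
2 x $80 = $160

$160


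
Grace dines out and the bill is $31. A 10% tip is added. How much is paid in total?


Calculate the tip:
10% of $31 = $3.10
Add tip to meal cost:
$31 + $3.10 = $34.10

$34.10


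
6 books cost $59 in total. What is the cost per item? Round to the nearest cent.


Total cost: $59
Number of items: 6
Unit price: $59 / 6 = $9.8333... ≈ $9.83

$9.83


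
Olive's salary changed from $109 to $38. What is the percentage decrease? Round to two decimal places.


Find the absolute change:
|38 - 109| = 71
Divide by original and multiply by 100:
71 / 109 x 100 = 65.1376...% ≈ 65.14%

65.14%


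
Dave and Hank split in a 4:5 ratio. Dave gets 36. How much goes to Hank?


Find the multiplier:
36 / 4 = 9
Apply to Hank's share:
5 x 9 = 45

45


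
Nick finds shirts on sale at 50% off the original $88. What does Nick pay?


Calculate the discount amount:
50% of $88 = $44
Subtract from original:
$88 - $44 = $44

$44


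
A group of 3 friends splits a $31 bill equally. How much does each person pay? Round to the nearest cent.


Total bill: $31
Number of people: 3
Each pays: $31 / 3 = $10.3333... ≈ $10.33

$10.33


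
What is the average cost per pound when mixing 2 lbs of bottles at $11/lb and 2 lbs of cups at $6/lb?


Cost of bottles:
2 x $11 = $22
Cost of cups:
2 x $6 = $12
Total cost: $22 + $12 = $34
Total weight: 4 lbs
Average: $34 / 4 = $8.50/lb

$8.50/lb


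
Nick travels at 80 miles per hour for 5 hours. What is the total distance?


Use the formula: distance = speed x time
Speed = 80 mph, Time = 5 hours
80 x 5 = 400 miles

400 miles


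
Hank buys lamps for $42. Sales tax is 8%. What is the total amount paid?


Calculate the tax:
8% of $42 = $3.36
Add tax to price:
$42 + $3.36 = $45.36

$45.36


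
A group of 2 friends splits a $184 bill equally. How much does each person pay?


Total bill: $184
Number of people: 2
Each pays: $184 / 2 = $92

$92


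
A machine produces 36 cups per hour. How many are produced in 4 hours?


Production rate: 36 cups per hour
Time: 4 hours
Total: 36 x 4 = 144 cups

144 cups


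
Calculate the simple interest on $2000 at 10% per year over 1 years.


Use the formula I = P x R x T / 100
P x R x T = 2000 x 10 x 1 = 20000
I = 20000 / 100 = $200

$200


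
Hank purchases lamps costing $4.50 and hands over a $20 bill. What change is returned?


Start with the amount paid:
$20
Subtract the price:
$20 - $4.50 = $15.50

$15.50


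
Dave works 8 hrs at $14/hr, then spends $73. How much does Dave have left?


Calculate earnings:
8 x $14 = $112
Subtract spending:
$112 - $73 = $39

$39


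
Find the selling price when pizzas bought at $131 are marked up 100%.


Calculate the markup amount:
100% of $131 = $131
Add to cost:
$131 + $131 = $262

$262


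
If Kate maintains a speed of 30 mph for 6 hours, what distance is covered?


Use the formula: distance = speed x time
Speed = 30 mph, Time = 6 hours
30 x 6 = 180 miles

180 miles


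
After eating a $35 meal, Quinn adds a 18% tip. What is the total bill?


Calculate the tip:
18% of $35 = $6.30
Add tip to meal cost:
$35 + $6.30 = $41.30

$41.30


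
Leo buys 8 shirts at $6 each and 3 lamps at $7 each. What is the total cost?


Cost of shirts:
8 x $6 = $48
Cost of lamps:
3 x $7 = $21
Add both:
$48 + $21 = $69

$69


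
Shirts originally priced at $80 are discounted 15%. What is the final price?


Calculate the discount amount:
15% of $80 = $12
Subtract from original:
$80 - $12 = $68

$68


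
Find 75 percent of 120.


Convert percentage to decimal:
75% = 0.75
Multiply:
120 x 0.75 = 90

90


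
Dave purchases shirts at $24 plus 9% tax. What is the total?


Calculate the tax:
9% of $24 = $2.16
Add tax to price:
$24 + $2.16 = $26.16

$26.16


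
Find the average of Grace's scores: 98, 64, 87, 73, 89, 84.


Add the scores:
98 + 64 + 87 + 73 + 89 + 84 = 495
Divide by the number of tests:
495 / 6 = 82.5

82.5


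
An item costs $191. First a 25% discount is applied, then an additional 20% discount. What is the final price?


First discount:
25% of $191 = $47.75
Price after first discount:
$191 - $47.75 = $143.25
Second discount:
20% of $143.25 = $28.65
Final price:
$143.25 - $28.65 = $114.60

$114.60


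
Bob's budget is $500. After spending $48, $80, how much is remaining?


Add up expenses:
$48 + $80 = $128
Subtract from budget:
$500 - $128 = $372

$372


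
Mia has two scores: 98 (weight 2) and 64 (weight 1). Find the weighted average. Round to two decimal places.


Weighted sum:
2 x 98 + 1 x 64 = 260
Total weight:
2 + 1 = 3
Weighted average:
260 / 3 = 86.6666... ≈ 86.67

86.67


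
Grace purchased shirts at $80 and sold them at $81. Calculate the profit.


Selling price = $81
Cost price = $80
Profit = selling price - cost price:
Profit = $81 - $80 = $1

$1


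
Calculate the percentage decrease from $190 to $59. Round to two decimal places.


Find the absolute change:
|59 - 190| = 131
Divide by original and multiply by 100:
131 / 190 x 100 = 68.9473...% ≈ 68.95%

68.95%


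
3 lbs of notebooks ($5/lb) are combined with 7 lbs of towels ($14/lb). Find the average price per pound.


Cost of notebooks:
3 x $5 = $15
Cost of towels:
7 x $14 = $98
Total cost: $15 + $98 = $113
Total weight: 10 lbs
Average: $113 / 10 = $11.30/lb

$11.30/lb


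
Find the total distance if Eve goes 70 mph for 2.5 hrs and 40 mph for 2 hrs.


Leg 1 distance:
70 x 2.5 = 175 miles
Leg 2 distance:
40 x 2 = 80 miles
Total distance:
175 + 80 = 255 miles

255 miles


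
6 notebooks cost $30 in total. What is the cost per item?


Total cost: $30
Number of items: 6
Unit price: $30 / 6 = $5

$5


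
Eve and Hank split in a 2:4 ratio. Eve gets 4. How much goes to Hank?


Find the multiplier:
4 / 2 = 2
Apply to Hank's share:
4 x 2 = 8

8


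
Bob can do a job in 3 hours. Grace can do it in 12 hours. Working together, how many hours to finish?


Bob's rate: 1/3 of the job per hour
Grace's rate: 1/12 of the job per hour
Combined rate: 1/3 + 1/12 = 5/12 per hour
Time = 1 / (5/12) = 12/5 = 2.4 hours

2.4 hours


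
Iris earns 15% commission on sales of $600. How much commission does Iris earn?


Convert rate to decimal:
15% = 0.15
Multiply by sales:
$600 x 0.15 = $90

$90


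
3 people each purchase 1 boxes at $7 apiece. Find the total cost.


Cost per person:
1 x $7 = $7
Group total:
3 x $7 = $21

$21


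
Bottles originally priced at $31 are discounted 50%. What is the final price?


Calculate the discount amount:
50% of $31 = $15.50
Subtract from original:
$31 - $15.50 = $15.50

$15.50


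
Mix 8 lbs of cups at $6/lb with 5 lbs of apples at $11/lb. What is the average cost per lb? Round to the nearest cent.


Cost of cups:
8 x $6 = $48
Cost of apples:
5 x $11 = $55
Total cost: $48 + $55 = $103
Total weight: 13 lbs
Average: $103 / 13 = $7.9230... ≈ $7.92/lb

$7.92/lb


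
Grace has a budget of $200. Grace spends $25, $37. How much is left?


Add up expenses:
$25 + $37 = $62
Subtract from budget:
$200 - $62 = $138

$138


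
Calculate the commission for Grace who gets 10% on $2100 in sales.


Convert rate to decimal:
10% = 0.1
Multiply by sales:
$2100 x 0.1 = $210

$210


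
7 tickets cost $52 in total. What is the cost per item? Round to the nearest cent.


Total cost: $52
Number of items: 7
Unit price: $52 / 7 = $7.4285... ≈ $7.43

$7.43


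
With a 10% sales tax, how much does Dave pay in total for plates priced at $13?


Calculate the tax:
10% of $13 = $1.30
Add tax to price:
$13 + $1.30 = $14.30

$14.30


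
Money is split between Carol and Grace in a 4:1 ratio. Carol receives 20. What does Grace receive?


Find the multiplier:
20 / 4 = 5
Apply to Grace's share:
1 x 5 = 5

5


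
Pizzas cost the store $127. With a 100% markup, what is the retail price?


Calculate the markup amount:
100% of $127 = $127
Add to cost:
$127 + $127 = $254

$254


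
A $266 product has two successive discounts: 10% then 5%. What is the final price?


First discount:
10% of $266 = $26.60
Price after first discount:
$266 - $26.60 = $239.40
Second discount:
5% of $239.40 = $11.97
Final price:
$239.40 - $11.97 = $227.43

$227.43


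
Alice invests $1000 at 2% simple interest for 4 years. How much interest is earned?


Use the formula I = P x R x T / 100
P x R x T = 1000 x 2 x 4 = 8000
I = 8000 / 100 = $80

$80


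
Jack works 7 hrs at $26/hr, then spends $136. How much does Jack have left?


Calculate earnings:
7 x $26 = $182
Subtract spending:
$182 - $136 = $46

$46


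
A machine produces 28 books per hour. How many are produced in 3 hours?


Production rate: 28 books per hour
Time: 3 hours
Total: 28 x 3 = 84 books

84 books


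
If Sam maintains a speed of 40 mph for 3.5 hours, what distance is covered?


Use the formula: distance = speed x time
Speed = 40 mph, Time = 3.5 hours
40 x 3.5 = 140 miles

140 miles


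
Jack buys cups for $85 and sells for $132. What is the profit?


Selling price = $132
Cost price = $85
Profit = selling price - cost price:
Profit = $132 - $85 = $47

$47


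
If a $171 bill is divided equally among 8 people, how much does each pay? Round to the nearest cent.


Total bill: $171
Number of people: 8
Each pays: $171 / 8 = $21.375 ≈ $21.38

$21.38


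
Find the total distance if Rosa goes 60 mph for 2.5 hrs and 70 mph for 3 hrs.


Leg 1 distance:
60 x 2.5 = 150 miles
Leg 2 distance:
70 x 3 = 210 miles
Total distance:
150 + 210 = 360 miles

360 miles


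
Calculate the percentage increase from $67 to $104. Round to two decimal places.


Find the absolute change:
|104 - 67| = 37
Divide by original and multiply by 100:
37 / 67 x 100 = 55.2238...% ≈ 55.22%

55.22%


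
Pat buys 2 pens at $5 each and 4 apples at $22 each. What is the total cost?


Cost of pens:
2 x $5 = $10
Cost of apples:
4 x $22 = $88
Add both:
$10 + $88 = $98

$98


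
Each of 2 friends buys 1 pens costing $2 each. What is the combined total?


Cost per person:
1 x $2 = $2
Group total:
2 x $2 = $4

$4


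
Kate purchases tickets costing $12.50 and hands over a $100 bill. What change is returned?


Start with the amount paid:
$100
Subtract the price:
$100 - $12.50 = $87.50

$87.50


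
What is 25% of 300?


Convert percentage to decimal:
25% = 0.25
Multiply:
300 x 0.25 = 75

75


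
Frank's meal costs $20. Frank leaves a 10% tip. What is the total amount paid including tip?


Calculate the tip:
10% of $20 = $2
Add tip to meal cost:
$20 + $2 = $22

$22


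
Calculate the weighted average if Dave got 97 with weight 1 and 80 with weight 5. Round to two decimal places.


Weighted sum:
1 x 97 + 5 x 80 = 497
Total weight:
1 + 5 = 6
Weighted average:
497 / 6 = 82.8333... ≈ 82.83

82.83


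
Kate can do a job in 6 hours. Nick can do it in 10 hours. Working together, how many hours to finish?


Kate's rate: 1/6 of the job per hour
Nick's rate: 1/10 of the job per hour
Combined rate: 1/6 + 1/10 = 4/15 per hour
Time = 1 / (4/15) = 15/4 = 3.75 hours

3.75 hours


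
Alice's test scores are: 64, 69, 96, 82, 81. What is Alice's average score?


Add the scores:
64 + 69 + 96 + 82 + 81 = 392
Divide by the number of tests:
392 / 5 = 78.4

78.4


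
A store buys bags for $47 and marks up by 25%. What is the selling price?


Calculate the markup amount:
25% of $47 = $11.75
Add to cost:
$47 + $11.75 = $58.75

$58.75


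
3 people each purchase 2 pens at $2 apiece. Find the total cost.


Cost per person:
2 x $2 = $4
Group total:
3 x $4 = $12

$12


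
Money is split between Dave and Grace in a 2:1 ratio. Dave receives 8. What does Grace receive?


Find the multiplier:
8 / 2 = 4
Apply to Grace's share:
1 x 4 = 4

4


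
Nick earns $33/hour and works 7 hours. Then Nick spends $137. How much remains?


Calculate earnings:
7 x $33 = $231
Subtract spending:
$231 - $137 = $94

$94


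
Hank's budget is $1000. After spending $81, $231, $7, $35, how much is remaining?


Add up expenses:
$81 + $231 + $7 + $35 = $354
Subtract from budget:
$1000 - $354 = $646

$646


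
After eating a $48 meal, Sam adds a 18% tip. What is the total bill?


Calculate the tip:
18% of $48 = $8.64
Add tip to meal cost:
$48 + $8.64 = $56.64

$56.64


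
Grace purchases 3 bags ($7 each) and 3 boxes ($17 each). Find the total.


Cost of bags:
3 x $7 = $21
Cost of boxes:
3 x $17 = $51
Add both:
$21 + $51 = $72

$72


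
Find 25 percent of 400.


Convert percentage to decimal:
25% = 0.25
Multiply:
400 x 0.25 = 100

100


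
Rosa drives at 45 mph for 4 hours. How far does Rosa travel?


Use the formula: distance = speed x time
Speed = 45 mph, Time = 4 hours
45 x 4 = 180 miles

180 miles


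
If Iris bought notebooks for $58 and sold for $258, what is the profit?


Selling price = $258
Cost price = $58
Profit = selling price - cost price:
Profit = $258 - $58 = $200

$200


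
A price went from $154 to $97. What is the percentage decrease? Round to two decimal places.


Find the absolute change:
|97 - 154| = 57
Divide by original and multiply by 100:
57 / 154 x 100 = 37.0129...% ≈ 37.01%

37.01%


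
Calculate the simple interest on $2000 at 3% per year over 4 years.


Use the formula I = P x R x T / 100
P x R x T = 2000 x 3 x 4 = 24000
I = 24000 / 100 = $240

$240


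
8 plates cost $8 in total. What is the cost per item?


Total cost: $8
Number of items: 8
Unit price: $8 / 8 = $1

$1


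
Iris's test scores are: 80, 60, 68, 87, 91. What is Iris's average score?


Add the scores:
80 + 60 + 68 + 87 + 91 = 386
Divide by the number of tests:
386 / 5 = 77.2

77.2


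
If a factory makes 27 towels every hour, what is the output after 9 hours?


Production rate: 27 towels per hour
Time: 9 hours
Total: 27 x 9 = 243 towels

243 towels


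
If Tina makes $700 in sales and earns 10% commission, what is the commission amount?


Convert rate to decimal:
10% = 0.1
Multiply by sales:
$700 x 0.1 = $70

$70


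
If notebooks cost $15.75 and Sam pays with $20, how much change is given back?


Start with the amount paid:
$20
Subtract the price:
$20 - $15.75 = $4.25

$4.25


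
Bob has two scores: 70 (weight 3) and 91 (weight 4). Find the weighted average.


Weighted sum:
3 x 70 + 4 x 91 = 574
Total weight:
3 + 4 = 7
Weighted average:
574 / 7 = 82

82


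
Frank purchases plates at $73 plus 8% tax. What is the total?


Calculate the tax:
8% of $73 = $5.84
Add tax to price:
$73 + $5.84 = $78.84

$78.84


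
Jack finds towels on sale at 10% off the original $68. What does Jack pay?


Calculate the discount amount:
10% of $68 = $6.80
Subtract from original:
$68 - $6.80 = $61.20

$61.20


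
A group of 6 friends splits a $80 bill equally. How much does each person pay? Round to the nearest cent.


Total bill: $80
Number of people: 6
Each pays: $80 / 6 = $13.3333... ≈ $13.33

$13.33


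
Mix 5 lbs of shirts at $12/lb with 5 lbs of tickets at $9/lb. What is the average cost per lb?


Cost of shirts:
5 x $12 = $60
Cost of tickets:
5 x $9 = $45
Total cost: $60 + $45 = $105
Total weight: 10 lbs
Average: $105 / 10 = $10.50/lb

$10.50/lb


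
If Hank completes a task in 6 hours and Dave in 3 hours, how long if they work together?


Hank's rate: 1/6 of the job per hour
Dave's rate: 1/3 of the job per hour
Combined rate: 1/6 + 1/3 = 1/2 per hour
Time = 1 / (1/2) = 2 hours

2 hours


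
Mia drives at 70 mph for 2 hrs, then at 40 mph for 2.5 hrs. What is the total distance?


Leg 1 distance:
70 x 2 = 140 miles
Leg 2 distance:
40 x 2.5 = 100 miles
Total distance:
140 + 100 = 240 miles

240 miles


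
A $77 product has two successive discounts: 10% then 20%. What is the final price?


First discount:
10% of $77 = $7.70
Price after first discount:
$77 - $7.70 = $69.30
Second discount:
20% of $69.30 = $13.86
Final price:
$69.30 - $13.86 = $55.44

$55.44


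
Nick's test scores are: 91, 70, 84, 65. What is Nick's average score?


Add the scores:
91 + 70 + 84 + 65 = 310
Divide by the number of tests:
310 / 4 = 77.5

77.5


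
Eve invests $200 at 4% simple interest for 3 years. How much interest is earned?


Use the formula I = P x R x T / 100
P x R x T = 200 x 4 x 3 = 2400
I = 2400 / 100 = $24

$24


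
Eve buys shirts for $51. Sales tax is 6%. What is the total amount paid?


Calculate the tax:
6% of $51 = $3.06
Add tax to price:
$51 + $3.06 = $54.06

$54.06


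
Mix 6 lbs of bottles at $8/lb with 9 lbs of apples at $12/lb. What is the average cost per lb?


Cost of bottles:
6 x $8 = $48
Cost of apples:
9 x $12 = $108
Total cost: $48 + $108 = $156
Total weight: 15 lbs
Average: $156 / 15 = $10.40/lb

$10.40/lb


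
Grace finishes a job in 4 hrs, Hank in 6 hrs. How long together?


Grace's rate: 1/4 of the job per hour
Hank's rate: 1/6 of the job per hour
Combined rate: 1/4 + 1/6 = 5/12 per hour
Time = 1 / (5/12) = 12/5 = 2.4 hours

2.4 hours


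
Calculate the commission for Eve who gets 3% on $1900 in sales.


Convert rate to decimal:
3% = 0.03
Multiply by sales:
$1900 x 0.03 = $57

$57


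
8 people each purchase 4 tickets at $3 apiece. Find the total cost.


Cost per person:
4 x $3 = $12
Group total:
8 x $12 = $96

$96


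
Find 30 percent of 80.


Convert percentage to decimal:
30% = 0.3
Multiply:
80 x 0.3 = 24

24


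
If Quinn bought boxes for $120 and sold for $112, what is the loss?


Selling price = $112
Cost price = $120
Loss = cost price - selling price:
Loss = $120 - $112 = $8

$8


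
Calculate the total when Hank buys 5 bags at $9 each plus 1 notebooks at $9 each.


Cost of bags:
5 x $9 = $45
Cost of notebooks:
1 x $9 = $9
Add both:
$45 + $9 = $54

$54


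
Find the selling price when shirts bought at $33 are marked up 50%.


Calculate the markup amount:
50% of $33 = $16.50
Add to cost:
$33 + $16.50 = $49.50

$49.50


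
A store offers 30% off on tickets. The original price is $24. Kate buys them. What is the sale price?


Calculate the discount amount:
30% of $24 = $7.20
Subtract from original:
$24 - $7.20 = $16.80

$16.80


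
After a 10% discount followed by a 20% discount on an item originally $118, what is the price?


First discount:
10% of $118 = $11.80
Price after first discount:
$118 - $11.80 = $106.20
Second discount:
20% of $106.20 = $21.24
Final price:
$106.20 - $21.24 = $84.96

$84.96


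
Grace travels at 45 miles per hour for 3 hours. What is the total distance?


Use the formula: distance = speed x time
Speed = 45 mph, Time = 3 hours
45 x 3 = 135 miles

135 miles


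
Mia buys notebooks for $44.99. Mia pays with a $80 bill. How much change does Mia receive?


Start with the amount paid:
$80
Subtract the price:
$80 - $44.99 = $35.01

$35.01


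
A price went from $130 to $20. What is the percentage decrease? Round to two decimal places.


Find the absolute change:
|20 - 130| = 110
Divide by original and multiply by 100:
110 / 130 x 100 = 84.6153...% ≈ 84.62%

84.62%


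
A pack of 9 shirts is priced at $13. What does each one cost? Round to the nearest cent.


Total cost: $13
Number of items: 9
Unit price: $13 / 9 = $1.4444... ≈ $1.44

$1.44


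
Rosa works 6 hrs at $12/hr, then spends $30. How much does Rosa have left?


Calculate earnings:
6 x $12 = $72
Subtract spending:
$72 - $30 = $42

$42


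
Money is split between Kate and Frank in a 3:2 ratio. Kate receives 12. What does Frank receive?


Find the multiplier:
12 / 3 = 4
Apply to Frank's share:
2 x 4 = 8

8


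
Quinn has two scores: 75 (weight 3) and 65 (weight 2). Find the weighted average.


Weighted sum:
3 x 75 + 2 x 65 = 355
Total weight:
3 + 2 = 5
Weighted average:
355 / 5 = 71

71


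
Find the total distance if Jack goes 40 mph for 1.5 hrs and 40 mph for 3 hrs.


Leg 1 distance:
40 x 1.5 = 60 miles
Leg 2 distance:
40 x 3 = 120 miles
Total distance:
60 + 120 = 180 miles

180 miles


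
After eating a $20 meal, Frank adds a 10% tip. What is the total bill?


Calculate the tip:
10% of $20 = $2
Add tip to meal cost:
$20 + $2 = $22

$22


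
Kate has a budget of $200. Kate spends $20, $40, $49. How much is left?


Add up expenses:
$20 + $40 + $49 = $109
Subtract from budget:
$200 - $109 = $91

$91


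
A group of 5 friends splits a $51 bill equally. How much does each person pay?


Total bill: $51
Number of people: 5
Each pays: $51 / 5 = $10.20

$10.20


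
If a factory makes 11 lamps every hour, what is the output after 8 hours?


Production rate: 11 lamps per hour
Time: 8 hours
Total: 11 x 8 = 88 lamps

88 lamps


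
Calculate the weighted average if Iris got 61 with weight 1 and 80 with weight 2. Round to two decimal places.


Weighted sum:
1 x 61 + 2 x 80 = 221
Total weight:
1 + 2 = 3
Weighted average:
221 / 3 = 73.6666... ≈ 73.67

73.67


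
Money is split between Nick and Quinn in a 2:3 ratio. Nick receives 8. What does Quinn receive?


Find the multiplier:
8 / 2 = 4
Apply to Quinn's share:
3 x 4 = 12

12


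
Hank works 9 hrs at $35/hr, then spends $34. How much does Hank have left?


Calculate earnings:
9 x $35 = $315
Subtract spending:
$315 - $34 = $281

$281


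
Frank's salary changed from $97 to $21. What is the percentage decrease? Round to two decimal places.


Find the absolute change:
|21 - 97| = 76
Divide by original and multiply by 100:
76 / 97 x 100 = 78.3505...% ≈ 78.35%

78.35%


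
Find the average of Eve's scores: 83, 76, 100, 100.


Add the scores:
83 + 76 + 100 + 100 = 359
Divide by the number of tests:
359 / 4 = 89.75

89.75


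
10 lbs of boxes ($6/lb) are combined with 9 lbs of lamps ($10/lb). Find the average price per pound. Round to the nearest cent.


Cost of boxes:
10 x $6 = $60
Cost of lamps:
9 x $10 = $90
Total cost: $60 + $90 = $150
Total weight: 19 lbs
Average: $150 / 19 = $7.8947... ≈ $7.89/lb

$7.89/lb


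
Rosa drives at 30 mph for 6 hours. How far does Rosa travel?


Use the formula: distance = speed x time
Speed = 30 mph, Time = 6 hours
30 x 6 = 180 miles

180 miles


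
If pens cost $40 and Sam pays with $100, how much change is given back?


Start with the amount paid:
$100
Subtract the price:
$100 - $40 = $60

$60


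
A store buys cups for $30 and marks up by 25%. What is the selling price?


Calculate the markup amount:
25% of $30 = $7.50
Add to cost:
$30 + $7.50 = $37.50

$37.50


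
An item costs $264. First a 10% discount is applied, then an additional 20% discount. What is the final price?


First discount:
10% of $264 = $26.40
Price after first discount:
$264 - $26.40 = $237.60
Second discount:
20% of $237.60 = $47.52
Final price:
$237.60 - $47.52 = $190.08

$190.08


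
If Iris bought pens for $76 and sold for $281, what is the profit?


Selling price = $281
Cost price = $76
Profit = selling price - cost price:
Profit = $281 - $76 = $205

$205


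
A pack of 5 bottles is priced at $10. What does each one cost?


Total cost: $10
Number of items: 5
Unit price: $10 / 5 = $2

$2


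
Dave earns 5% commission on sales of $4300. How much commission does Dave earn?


Convert rate to decimal:
5% = 0.05
Multiply by sales:
$4300 x 0.05 = $215

$215


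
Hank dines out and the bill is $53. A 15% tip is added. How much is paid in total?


Calculate the tip:
15% of $53 = $7.95
Add tip to meal cost:
$53 + $7.95 = $60.95

$60.95


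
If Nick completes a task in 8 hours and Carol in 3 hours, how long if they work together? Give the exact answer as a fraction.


Nick's rate: 1/8 of the job per hour
Carol's rate: 1/3 of the job per hour
Combined rate: 1/8 + 1/3 = 11/24 per hour
Time = 1 / (11/24) = 24/11 hours (≈ 2.18 hours)

24/11 hours


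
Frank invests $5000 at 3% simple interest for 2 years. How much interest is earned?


Use the formula I = P x R x T / 100
P x R x T = 5000 x 3 x 2 = 30000
I = 30000 / 100 = $300

$300


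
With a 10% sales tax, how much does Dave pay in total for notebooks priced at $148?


Calculate the tax:
10% of $148 = $14.80
Add tax to price:
$148 + $14.80 = $162.80

$162.80


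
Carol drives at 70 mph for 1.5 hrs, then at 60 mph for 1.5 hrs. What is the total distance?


Leg 1 distance:
70 x 1.5 = 105 miles
Leg 2 distance:
60 x 1.5 = 90 miles
Total distance:
105 + 90 = 195 miles

195 miles


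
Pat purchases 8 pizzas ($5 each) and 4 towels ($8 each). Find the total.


Cost of pizzas:
8 x $5 = $40
Cost of towels:
4 x $8 = $32
Add both:
$40 + $32 = $72

$72


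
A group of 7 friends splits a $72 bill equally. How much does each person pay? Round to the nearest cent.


Total bill: $72
Number of people: 7
Each pays: $72 / 7 = $10.2857... ≈ $10.29

$10.29


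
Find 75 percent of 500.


Convert percentage to decimal:
75% = 0.75
Multiply:
500 x 0.75 = 375

375


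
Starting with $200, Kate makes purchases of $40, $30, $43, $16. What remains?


Add up expenses:
$40 + $30 + $43 + $16 = $129
Subtract from budget:
$200 - $129 = $71

$71


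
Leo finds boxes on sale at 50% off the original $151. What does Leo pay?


Calculate the discount amount:
50% of $151 = $75.50
Subtract from original:
$151 - $75.50 = $75.50

$75.50


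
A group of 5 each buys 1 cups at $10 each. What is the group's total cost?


Cost per person:
1 x $10 = $10
Group total:
5 x $10 = $50

$50


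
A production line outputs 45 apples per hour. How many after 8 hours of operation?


Production rate: 45 apples per hour
Time: 8 hours
Total: 45 x 8 = 360 apples

360 apples


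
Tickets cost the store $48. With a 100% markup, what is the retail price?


Calculate the markup amount:
100% of $48 = $48
Add to cost:
$48 + $48 = $96

$96


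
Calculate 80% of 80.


Convert percentage to decimal:
80% = 0.8
Multiply:
80 x 0.8 = 64

64


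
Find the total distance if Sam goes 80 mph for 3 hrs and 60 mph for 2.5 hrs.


Leg 1 distance:
80 x 3 = 240 miles
Leg 2 distance:
60 x 2.5 = 150 miles
Total distance:
240 + 150 = 390 miles

390 miles


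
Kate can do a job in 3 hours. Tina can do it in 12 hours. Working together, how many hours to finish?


Kate's rate: 1/3 of the job per hour
Tina's rate: 1/12 of the job per hour
Combined rate: 1/3 + 1/12 = 5/12 per hour
Time = 1 / (5/12) = 12/5 = 2.4 hours

2.4 hours


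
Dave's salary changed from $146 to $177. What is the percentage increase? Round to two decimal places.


Find the absolute change:
|177 - 146| = 31
Divide by original and multiply by 100:
31 / 146 x 100 = 21.2328...% ≈ 21.23%

21.23%


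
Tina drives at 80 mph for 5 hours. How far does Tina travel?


Use the formula: distance = speed x time
Speed = 80 mph, Time = 5 hours
80 x 5 = 400 miles

400 miles


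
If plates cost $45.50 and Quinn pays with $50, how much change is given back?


Start with the amount paid:
$50
Subtract the price:
$50 - $45.50 = $4.50

$4.50


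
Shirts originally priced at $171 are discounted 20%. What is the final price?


Calculate the discount amount:
20% of $171 = $34.20
Subtract from original:
$171 - $34.20 = $136.80

$136.80


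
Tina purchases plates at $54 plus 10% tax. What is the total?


Calculate the tax:
10% of $54 = $5.40
Add tax to price:
$54 + $5.40 = $59.40

$59.40


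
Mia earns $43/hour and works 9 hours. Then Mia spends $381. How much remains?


Calculate earnings:
9 x $43 = $387
Subtract spending:
$387 - $381 = $6

$6


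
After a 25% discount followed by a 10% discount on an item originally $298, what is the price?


First discount:
25% of $298 = $74.50
Price after first discount:
$298 - $74.50 = $223.50
Second discount:
10% of $223.50 = $22.35
Final price:
$223.50 - $22.35 = $201.15

$201.15


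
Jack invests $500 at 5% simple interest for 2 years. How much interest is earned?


Use the formula I = P x R x T / 100
P x R x T = 500 x 5 x 2 = 5000
I = 5000 / 100 = $50

$50


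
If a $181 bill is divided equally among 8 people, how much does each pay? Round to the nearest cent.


Total bill: $181
Number of people: 8
Each pays: $181 / 8 = $22.625 ≈ $22.63

$22.63


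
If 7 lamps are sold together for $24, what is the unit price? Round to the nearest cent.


Total cost: $24
Number of items: 7
Unit price: $24 / 7 = $3.4285... ≈ $3.43

$3.43


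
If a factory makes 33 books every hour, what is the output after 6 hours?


Production rate: 33 books per hour
Time: 6 hours
Total: 33 x 6 = 198 books

198 books


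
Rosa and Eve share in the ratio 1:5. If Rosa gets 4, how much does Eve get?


Find the multiplier:
4 / 1 = 4
Apply to Eve's share:
5 x 4 = 20

20


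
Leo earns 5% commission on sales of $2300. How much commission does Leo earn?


Convert rate to decimal:
5% = 0.05
Multiply by sales:
$2300 x 0.05 = $115

$115
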